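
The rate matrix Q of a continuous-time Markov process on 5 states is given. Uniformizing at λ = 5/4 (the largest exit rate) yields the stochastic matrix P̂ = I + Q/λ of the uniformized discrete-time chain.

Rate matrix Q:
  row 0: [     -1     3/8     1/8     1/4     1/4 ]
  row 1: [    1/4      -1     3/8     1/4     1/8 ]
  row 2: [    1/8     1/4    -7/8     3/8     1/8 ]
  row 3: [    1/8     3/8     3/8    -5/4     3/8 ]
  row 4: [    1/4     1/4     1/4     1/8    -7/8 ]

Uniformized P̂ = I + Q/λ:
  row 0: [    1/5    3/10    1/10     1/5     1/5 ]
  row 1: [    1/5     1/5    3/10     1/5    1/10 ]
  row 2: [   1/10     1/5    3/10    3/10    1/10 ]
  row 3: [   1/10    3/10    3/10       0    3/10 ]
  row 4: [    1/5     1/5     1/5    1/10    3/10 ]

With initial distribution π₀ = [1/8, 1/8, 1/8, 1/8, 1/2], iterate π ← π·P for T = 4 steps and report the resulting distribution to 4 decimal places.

π = [0.1581, 0.2329, 0.2493, 0.1718, 0.1878]

t=0: π = [0.1250, 0.1250, 0.1250, 0.1250, 0.5000]
t=1: π = [0.1750, 0.2250, 0.2250, 0.1375, 0.2375]
t=2: π = [0.1638, 0.2313, 0.2413, 0.1713, 0.1925]
t=3: π = [0.1588, 0.2335, 0.2480, 0.1706, 0.1891]
t=4: π = [0.1581, 0.2329, 0.2493, 0.1718, 0.1878]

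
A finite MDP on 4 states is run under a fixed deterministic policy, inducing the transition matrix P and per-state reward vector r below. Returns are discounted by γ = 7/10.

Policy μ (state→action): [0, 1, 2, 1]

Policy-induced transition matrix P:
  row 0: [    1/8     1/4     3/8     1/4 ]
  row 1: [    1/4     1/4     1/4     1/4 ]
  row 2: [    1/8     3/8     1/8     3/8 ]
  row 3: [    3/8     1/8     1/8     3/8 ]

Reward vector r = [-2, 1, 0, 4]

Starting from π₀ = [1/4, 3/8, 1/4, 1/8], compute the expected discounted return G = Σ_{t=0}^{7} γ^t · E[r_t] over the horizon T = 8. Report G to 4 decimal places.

G = 2.6015

t=0: π = [0.2500, 0.3750, 0.2500, 0.1250], E[r] = 0.3750, γ^t·E[r] = 0.375000, running G = 0.375000
t=1: π = [0.2031, 0.2656, 0.2344, 0.2969], E[r] = 1.0469, γ^t·E[r] = 0.732813, running G = 1.107813
t=2: π = [0.2324, 0.2422, 0.2090, 0.3164], E[r] = 1.0430, γ^t·E[r] = 0.511055, running G = 1.618867
t=3: π = [0.2344, 0.2366, 0.2134, 0.3157], E[r] = 1.0305, γ^t·E[r] = 0.353468, running G = 1.972335
t=4: π = [0.2335, 0.2372, 0.2132, 0.3161], E[r] = 1.0348, γ^t·E[r] = 0.248446, running G = 2.220780
t=5: π = [0.2337, 0.2371, 0.2130, 0.3162], E[r] = 1.0344, γ^t·E[r] = 0.173853, running G = 2.394634
t=6: π = [0.2337, 0.2371, 0.2131, 0.3161], E[r] = 1.0343, γ^t·E[r] = 0.121689, running G = 2.516322
t=7: π = [0.2337, 0.2371, 0.2131, 0.3162], E[r] = 1.0344, γ^t·E[r] = 0.085185, running G = 2.601507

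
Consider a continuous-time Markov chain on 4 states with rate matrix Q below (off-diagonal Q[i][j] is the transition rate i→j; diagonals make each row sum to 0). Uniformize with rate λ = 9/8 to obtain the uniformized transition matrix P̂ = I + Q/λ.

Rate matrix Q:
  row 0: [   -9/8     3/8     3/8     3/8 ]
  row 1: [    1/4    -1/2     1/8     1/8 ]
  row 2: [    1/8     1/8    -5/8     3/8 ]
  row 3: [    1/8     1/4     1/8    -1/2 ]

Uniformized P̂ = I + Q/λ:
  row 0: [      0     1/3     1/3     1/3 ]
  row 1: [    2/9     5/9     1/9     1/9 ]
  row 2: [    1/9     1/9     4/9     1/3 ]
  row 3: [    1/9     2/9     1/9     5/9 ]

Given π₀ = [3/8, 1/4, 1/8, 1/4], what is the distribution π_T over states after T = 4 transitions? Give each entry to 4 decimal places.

t=0: π = [0.3750, 0.2500, 0.1250, 0.2500]
t=1: π = [0.0972, 0.3333, 0.2361, 0.3333]
t=2: π = [0.1373, 0.3179, 0.2114, 0.3333]
t=3: π = [0.1312, 0.3200, 0.2121, 0.3368]
t=4: π = [0.1321, 0.3199, 0.2110, 0.3371]

π = [0.1321, 0.3199, 0.2110, 0.3371]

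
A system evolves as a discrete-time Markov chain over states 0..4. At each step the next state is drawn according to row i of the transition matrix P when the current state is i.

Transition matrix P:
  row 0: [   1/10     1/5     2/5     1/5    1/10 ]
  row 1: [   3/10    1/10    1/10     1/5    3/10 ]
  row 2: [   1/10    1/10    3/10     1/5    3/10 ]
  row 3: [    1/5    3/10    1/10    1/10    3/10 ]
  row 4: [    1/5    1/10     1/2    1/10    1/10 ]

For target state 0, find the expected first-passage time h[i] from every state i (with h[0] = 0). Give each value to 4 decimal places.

h = [0.0000, 4.7826, 5.9783, 5.2174, 5.5435]

First-step conditioning: h[0] = 0; for i ≠ 0, h[i] = 1 + Σ_k P[i][k]·h[k].
  h[1] = 1 + 1/10·h[1] + 1/10·h[2] + 1/5·h[3] + 3/10·h[4]
  h[2] = 1 + 1/10·h[1] + 3/10·h[2] + 1/5·h[3] + 3/10·h[4]
  h[3] = 1 + 3/10·h[1] + 1/10·h[2] + 1/10·h[3] + 3/10·h[4]
  h[4] = 1 + 1/10·h[1] + 1/2·h[2] + 1/10·h[3] + 1/10·h[4]
Solving the 4×4 linear system over states ≠ 0 gives exactly h = [0, 110/23, 275/46, 120/23, 255/46] (h[0] = 0 is the target).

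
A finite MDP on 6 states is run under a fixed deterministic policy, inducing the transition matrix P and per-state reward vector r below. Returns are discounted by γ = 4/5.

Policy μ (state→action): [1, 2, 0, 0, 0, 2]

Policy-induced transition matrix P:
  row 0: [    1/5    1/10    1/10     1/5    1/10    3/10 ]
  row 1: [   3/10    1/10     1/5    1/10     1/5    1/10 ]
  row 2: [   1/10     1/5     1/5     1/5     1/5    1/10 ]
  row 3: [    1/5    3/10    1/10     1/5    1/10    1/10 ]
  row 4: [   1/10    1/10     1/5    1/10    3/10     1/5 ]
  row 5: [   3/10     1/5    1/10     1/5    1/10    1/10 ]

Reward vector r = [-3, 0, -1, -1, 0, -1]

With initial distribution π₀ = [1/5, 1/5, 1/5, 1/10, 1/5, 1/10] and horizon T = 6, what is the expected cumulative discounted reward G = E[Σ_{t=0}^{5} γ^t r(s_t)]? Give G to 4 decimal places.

t=0: π = [0.2000, 0.2000, 0.2000, 0.1000, 0.2000, 0.1000], E[r] = -1.0000, γ^t·E[r] = -1.000000, running G = -1.000000
t=1: π = [0.1900, 0.1500, 0.1600, 0.1600, 0.1800, 0.1600], E[r] = -1.0500, γ^t·E[r] = -0.840000, running G = -1.840000
t=2: π = [0.1970, 0.1640, 0.1490, 0.1670, 0.1670, 0.1560], E[r] = -1.0630, γ^t·E[r] = -0.680320, running G = -2.520320
t=3: π = [0.2004, 0.1639, 0.1480, 0.1669, 0.1647, 0.1561], E[r] = -1.0722, γ^t·E[r] = -0.548966, running G = -3.069286
t=4: π = [0.2007, 0.1638, 0.1477, 0.1671, 0.1641, 0.1566], E[r] = -1.0735, γ^t·E[r] = -0.439722, running G = -3.509008
t=5: π = [0.2009, 0.1638, 0.1476, 0.1672, 0.1640, 0.1566], E[r] = -1.0739, γ^t·E[r] = -0.351892, running G = -3.860901

G = -3.8609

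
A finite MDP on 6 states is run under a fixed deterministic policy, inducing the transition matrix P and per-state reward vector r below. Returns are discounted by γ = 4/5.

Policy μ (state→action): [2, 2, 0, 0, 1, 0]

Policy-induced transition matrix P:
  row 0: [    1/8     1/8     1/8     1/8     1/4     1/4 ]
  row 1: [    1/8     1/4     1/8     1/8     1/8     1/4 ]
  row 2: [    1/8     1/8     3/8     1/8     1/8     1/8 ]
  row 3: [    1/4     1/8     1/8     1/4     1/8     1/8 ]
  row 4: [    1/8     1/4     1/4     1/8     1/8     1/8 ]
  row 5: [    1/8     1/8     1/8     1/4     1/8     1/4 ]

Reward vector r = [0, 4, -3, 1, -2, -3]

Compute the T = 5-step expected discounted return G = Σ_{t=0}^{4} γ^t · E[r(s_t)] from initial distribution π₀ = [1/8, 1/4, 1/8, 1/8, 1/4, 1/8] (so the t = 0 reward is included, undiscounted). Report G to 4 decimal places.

t=0: π = [0.1250, 0.2500, 0.1250, 0.1250, 0.2500, 0.1250], E[r] = -0.1250, γ^t·E[r] = -0.125000, running G = -0.125000
t=1: π = [0.1406, 0.1875, 0.1875, 0.1563, 0.1406, 0.1875], E[r] = -0.5000, γ^t·E[r] = -0.400000, running G = -0.525000
t=2: π = [0.1445, 0.1660, 0.1895, 0.1680, 0.1426, 0.1895], E[r] = -0.5898, γ^t·E[r] = -0.377500, running G = -0.902500
t=3: π = [0.1460, 0.1636, 0.1902, 0.1697, 0.1431, 0.1875], E[r] = -0.5952, γ^t·E[r] = -0.304750, running G = -1.207250
t=4: π = [0.1462, 0.1633, 0.1904, 0.1696, 0.1432, 0.1871], E[r] = -0.5962, γ^t·E[r] = -0.244213, running G = -1.451463

G = -1.4515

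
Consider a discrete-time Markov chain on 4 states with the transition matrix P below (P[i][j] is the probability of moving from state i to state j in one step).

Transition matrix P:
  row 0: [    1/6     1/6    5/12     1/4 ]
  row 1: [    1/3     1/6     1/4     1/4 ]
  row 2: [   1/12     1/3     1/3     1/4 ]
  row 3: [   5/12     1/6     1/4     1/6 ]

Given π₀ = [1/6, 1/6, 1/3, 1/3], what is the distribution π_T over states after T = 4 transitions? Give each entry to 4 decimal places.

π = [0.2346, 0.2192, 0.3153, 0.2308]

t=0: π = [0.1667, 0.1667, 0.3333, 0.3333]
t=1: π = [0.2500, 0.2222, 0.3056, 0.2222]
t=2: π = [0.2338, 0.2176, 0.3171, 0.2315]
t=3: π = [0.2344, 0.2195, 0.3154, 0.2307]
t=4: π = [0.2346, 0.2192, 0.3153, 0.2308]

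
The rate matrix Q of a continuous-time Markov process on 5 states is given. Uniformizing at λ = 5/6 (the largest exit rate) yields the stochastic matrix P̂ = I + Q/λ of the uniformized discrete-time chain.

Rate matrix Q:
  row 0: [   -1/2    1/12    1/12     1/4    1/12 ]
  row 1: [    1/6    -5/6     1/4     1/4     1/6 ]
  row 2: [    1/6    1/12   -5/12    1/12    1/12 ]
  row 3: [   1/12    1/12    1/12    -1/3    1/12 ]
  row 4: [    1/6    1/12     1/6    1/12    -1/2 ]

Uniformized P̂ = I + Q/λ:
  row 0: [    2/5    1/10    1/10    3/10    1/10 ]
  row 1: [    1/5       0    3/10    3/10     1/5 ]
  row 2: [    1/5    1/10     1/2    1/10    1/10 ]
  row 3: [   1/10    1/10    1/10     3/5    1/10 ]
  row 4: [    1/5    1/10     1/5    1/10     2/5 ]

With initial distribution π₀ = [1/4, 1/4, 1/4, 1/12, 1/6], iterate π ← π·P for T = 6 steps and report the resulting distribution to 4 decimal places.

t=0: π = [0.2500, 0.2500, 0.2500, 0.0833, 0.1667]
t=1: π = [0.2417, 0.0750, 0.2667, 0.2417, 0.1750]
t=2: π = [0.2242, 0.0925, 0.2392, 0.2842, 0.1600]
t=3: π = [0.2164, 0.0908, 0.2302, 0.3054, 0.1573]
t=4: π = [0.2127, 0.0909, 0.2259, 0.3141, 0.1563]
t=5: π = [0.2111, 0.0909, 0.2242, 0.3178, 0.1560]
t=6: π = [0.2104, 0.0909, 0.2235, 0.3193, 0.1559]

π = [0.2104, 0.0909, 0.2235, 0.3193, 0.1559]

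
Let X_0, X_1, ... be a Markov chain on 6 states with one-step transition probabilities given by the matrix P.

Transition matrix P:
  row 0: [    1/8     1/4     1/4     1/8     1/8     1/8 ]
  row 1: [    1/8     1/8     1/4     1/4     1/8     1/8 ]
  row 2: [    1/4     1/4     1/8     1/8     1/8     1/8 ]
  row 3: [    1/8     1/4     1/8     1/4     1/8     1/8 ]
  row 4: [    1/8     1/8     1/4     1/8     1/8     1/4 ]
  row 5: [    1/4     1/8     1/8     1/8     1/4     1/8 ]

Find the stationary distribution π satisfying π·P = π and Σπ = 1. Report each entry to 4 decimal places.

π = [0.1663, 0.1905, 0.1875, 0.1701, 0.1429, 0.1429]

Balance equations π_j = Σ_i π_i·P[i][j]:
  π_0 = 1/8·π_0 + 1/8·π_1 + 1/4·π_2 + 1/8·π_3 + 1/8·π_4 + 1/4·π_5
  π_1 = 1/4·π_0 + 1/8·π_1 + 1/4·π_2 + 1/4·π_3 + 1/8·π_4 + 1/8·π_5
  π_2 = 1/4·π_0 + 1/4·π_1 + 1/8·π_2 + 1/8·π_3 + 1/4·π_4 + 1/8·π_5
  π_3 = 1/8·π_0 + 1/4·π_1 + 1/8·π_2 + 1/4·π_3 + 1/8·π_4 + 1/8·π_5
  π_4 = 1/8·π_0 + 1/8·π_1 + 1/8·π_2 + 1/8·π_3 + 1/8·π_4 + 1/4·π_5
  normalize: π_0 + π_1 + π_2 + π_3 + π_4 + π_5 = 1
Solving the linear system gives exactly π = [220/1323, 4/21, 248/1323, 25/147, 1/7, 1/7].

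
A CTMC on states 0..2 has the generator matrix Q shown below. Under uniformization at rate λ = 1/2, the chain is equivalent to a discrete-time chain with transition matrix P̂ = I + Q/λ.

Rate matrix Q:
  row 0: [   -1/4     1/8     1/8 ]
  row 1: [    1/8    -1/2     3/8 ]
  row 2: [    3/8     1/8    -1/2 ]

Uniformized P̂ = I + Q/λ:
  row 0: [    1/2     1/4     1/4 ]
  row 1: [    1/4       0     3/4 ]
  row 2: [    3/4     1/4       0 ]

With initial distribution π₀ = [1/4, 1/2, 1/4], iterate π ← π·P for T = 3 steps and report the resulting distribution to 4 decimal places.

π = [0.4961, 0.1953, 0.3086]

t=0: π = [0.2500, 0.5000, 0.2500]
t=1: π = [0.4375, 0.1250, 0.4375]
t=2: π = [0.5781, 0.2188, 0.2031]
t=3: π = [0.4961, 0.1953, 0.3086]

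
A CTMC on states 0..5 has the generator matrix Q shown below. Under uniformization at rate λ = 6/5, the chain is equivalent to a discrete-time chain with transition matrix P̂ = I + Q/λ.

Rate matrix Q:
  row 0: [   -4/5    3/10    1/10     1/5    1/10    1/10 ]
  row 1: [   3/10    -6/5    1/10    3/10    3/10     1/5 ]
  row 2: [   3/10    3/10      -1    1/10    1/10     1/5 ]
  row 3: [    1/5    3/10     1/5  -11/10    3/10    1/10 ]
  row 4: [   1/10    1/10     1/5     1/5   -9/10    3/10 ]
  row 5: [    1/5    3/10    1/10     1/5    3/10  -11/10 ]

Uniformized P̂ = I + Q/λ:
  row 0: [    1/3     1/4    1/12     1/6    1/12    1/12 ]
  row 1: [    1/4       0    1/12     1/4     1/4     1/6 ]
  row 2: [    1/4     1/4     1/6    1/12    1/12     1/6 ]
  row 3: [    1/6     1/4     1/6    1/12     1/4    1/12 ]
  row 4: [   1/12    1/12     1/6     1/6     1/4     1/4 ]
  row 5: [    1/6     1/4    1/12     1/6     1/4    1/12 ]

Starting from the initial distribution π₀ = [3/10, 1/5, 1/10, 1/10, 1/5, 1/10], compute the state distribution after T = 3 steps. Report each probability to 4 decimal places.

t=0: π = [0.3000, 0.2000, 0.1000, 0.1000, 0.2000, 0.1000]
t=1: π = [0.2250, 0.1667, 0.1167, 0.1667, 0.1833, 0.1417]
t=2: π = [0.2125, 0.1778, 0.1222, 0.1569, 0.1931, 0.1375]
t=3: π = [0.2110, 0.1734, 0.1227, 0.1582, 0.1942, 0.1405]

π = [0.2110, 0.1734, 0.1227, 0.1582, 0.1942, 0.1405]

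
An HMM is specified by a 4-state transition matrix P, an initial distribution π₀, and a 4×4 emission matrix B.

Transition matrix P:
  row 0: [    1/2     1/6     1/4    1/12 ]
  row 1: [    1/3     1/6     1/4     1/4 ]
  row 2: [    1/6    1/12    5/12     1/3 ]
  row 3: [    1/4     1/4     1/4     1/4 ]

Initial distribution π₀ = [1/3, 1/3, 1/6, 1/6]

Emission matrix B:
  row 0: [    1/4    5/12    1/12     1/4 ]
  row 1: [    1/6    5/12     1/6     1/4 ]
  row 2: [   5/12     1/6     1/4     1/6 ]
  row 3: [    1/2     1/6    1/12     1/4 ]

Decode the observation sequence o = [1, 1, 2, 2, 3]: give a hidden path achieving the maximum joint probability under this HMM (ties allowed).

t=0: δ = [1.389e-01, 1.389e-01, 2.778e-02, 2.778e-02]  (obs o_0=1)
t=1: δ = [2.894e-02, 9.645e-03, 5.787e-03, 5.787e-03]  ψ = [0, 0, 0, 1]  (obs o_1=1)
t=2: δ = [1.206e-03, 8.038e-04, 1.808e-03, 2.009e-04]  ψ = [0, 0, 0, 0]  (obs o_2=2)
t=3: δ = [5.023e-05, 3.349e-05, 1.884e-04, 5.023e-05]  ψ = [0, 0, 2, 2]  (obs o_3=2)
t=4: δ = [7.849e-06, 3.925e-06, 1.308e-05, 1.570e-05]  ψ = [2, 2, 2, 2]  (obs o_4=3)
backtrack: best end state = 3; path = [0, 0, 2, 2, 3]

path = [0, 0, 2, 2, 3]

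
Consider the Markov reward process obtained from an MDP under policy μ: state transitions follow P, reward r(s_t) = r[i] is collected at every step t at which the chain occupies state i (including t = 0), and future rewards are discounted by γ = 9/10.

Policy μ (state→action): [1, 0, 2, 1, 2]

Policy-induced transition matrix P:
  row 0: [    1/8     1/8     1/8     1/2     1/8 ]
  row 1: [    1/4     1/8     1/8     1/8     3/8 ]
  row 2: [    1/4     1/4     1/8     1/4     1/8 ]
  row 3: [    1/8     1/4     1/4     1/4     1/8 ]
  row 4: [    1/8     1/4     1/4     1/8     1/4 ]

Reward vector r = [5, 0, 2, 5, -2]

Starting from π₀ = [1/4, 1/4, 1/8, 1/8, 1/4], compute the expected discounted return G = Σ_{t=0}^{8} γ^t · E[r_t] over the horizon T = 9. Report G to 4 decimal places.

t=0: π = [0.2500, 0.2500, 0.1250, 0.1250, 0.2500], E[r] = 1.6250, γ^t·E[r] = 1.625000, running G = 1.625000
t=1: π = [0.1719, 0.1875, 0.1719, 0.2500, 0.2188], E[r] = 2.0156, γ^t·E[r] = 1.814063, running G = 3.439063
t=2: π = [0.1699, 0.2051, 0.1836, 0.2422, 0.1992], E[r] = 2.0293, γ^t·E[r] = 1.643730, running G = 5.082793
t=3: π = [0.1736, 0.2031, 0.1802, 0.2419, 0.2012], E[r] = 2.0356, γ^t·E[r] = 1.483985, running G = 6.566778
t=4: π = [0.1729, 0.2029, 0.1804, 0.2429, 0.2009], E[r] = 2.0378, γ^t·E[r] = 1.336988, running G = 7.903766
t=5: π = [0.1729, 0.2030, 0.1805, 0.2427, 0.2008], E[r] = 2.0376, γ^t·E[r] = 1.203161, running G = 9.106927
t=6: π = [0.1729, 0.2030, 0.1804, 0.2427, 0.2009], E[r] = 2.0376, γ^t·E[r] = 1.082856, running G = 10.189783
t=7: π = [0.1729, 0.2030, 0.1805, 0.2428, 0.2009], E[r] = 2.0376, γ^t·E[r] = 0.974576, running G = 11.164359
t=8: π = [0.1729, 0.2030, 0.1805, 0.2427, 0.2009], E[r] = 2.0376, γ^t·E[r] = 0.877117, running G = 12.041476

G = 12.0415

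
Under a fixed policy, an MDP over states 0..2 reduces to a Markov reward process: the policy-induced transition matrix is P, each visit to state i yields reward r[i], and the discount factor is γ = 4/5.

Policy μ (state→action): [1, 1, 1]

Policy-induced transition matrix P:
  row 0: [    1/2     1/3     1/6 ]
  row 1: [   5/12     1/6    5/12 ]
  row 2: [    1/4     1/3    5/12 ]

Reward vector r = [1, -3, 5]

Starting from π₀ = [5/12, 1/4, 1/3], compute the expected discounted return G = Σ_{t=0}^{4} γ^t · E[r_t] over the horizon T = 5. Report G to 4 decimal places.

t=0: π = [0.4167, 0.2500, 0.3333], E[r] = 1.3333, γ^t·E[r] = 1.333333, running G = 1.333333
t=1: π = [0.3958, 0.2917, 0.3125], E[r] = 1.0833, γ^t·E[r] = 0.866667, running G = 2.200000
t=2: π = [0.3976, 0.2847, 0.3177], E[r] = 1.1319, γ^t·E[r] = 0.724444, running G = 2.924444
t=3: π = [0.3968, 0.2859, 0.3173], E[r] = 1.1256, γ^t·E[r] = 0.576296, running G = 3.500741
t=4: π = [0.3969, 0.2857, 0.3175], E[r] = 1.1271, γ^t·E[r] = 0.461649, running G = 3.962390

G = 3.9624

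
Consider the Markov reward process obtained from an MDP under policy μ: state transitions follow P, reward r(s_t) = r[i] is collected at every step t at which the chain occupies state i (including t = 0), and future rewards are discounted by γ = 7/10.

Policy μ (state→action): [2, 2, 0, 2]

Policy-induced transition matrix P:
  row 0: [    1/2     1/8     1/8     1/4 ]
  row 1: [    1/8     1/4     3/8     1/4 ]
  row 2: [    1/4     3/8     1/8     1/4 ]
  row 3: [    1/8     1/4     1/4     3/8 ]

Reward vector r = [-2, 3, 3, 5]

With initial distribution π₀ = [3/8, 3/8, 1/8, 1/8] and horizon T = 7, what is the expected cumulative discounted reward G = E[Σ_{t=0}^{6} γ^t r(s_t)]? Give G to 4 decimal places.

G = 6.0040

t=0: π = [0.3750, 0.3750, 0.1250, 0.1250], E[r] = 1.3750, γ^t·E[r] = 1.375000, running G = 1.375000
t=1: π = [0.2813, 0.2188, 0.2344, 0.2656], E[r] = 2.1250, γ^t·E[r] = 1.487500, running G = 2.862500
t=2: π = [0.2598, 0.2441, 0.2129, 0.2832], E[r] = 2.2676, γ^t·E[r] = 1.111113, running G = 3.973613
t=3: π = [0.2490, 0.2441, 0.2214, 0.2854], E[r] = 2.3257, γ^t·E[r] = 0.797709, running G = 4.771323
t=4: π = [0.2461, 0.2466, 0.2217, 0.2857], E[r] = 2.3410, γ^t·E[r] = 0.562082, running G = 5.333405
t=5: π = [0.2450, 0.2470, 0.2223, 0.2857], E[r] = 2.3465, γ^t·E[r] = 0.394373, running G = 5.727778
t=6: π = [0.2447, 0.2472, 0.2225, 0.2857], E[r] = 2.3481, γ^t·E[r] = 0.276253, running G = 6.004031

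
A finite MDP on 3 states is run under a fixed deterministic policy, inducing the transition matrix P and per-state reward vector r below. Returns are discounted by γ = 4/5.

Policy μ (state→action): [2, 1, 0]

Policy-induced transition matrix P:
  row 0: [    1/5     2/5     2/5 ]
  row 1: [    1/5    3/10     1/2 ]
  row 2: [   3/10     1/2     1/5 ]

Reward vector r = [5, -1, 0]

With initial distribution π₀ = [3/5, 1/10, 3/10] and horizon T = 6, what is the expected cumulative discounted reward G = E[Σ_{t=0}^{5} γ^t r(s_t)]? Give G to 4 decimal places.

t=0: π = [0.6000, 0.1000, 0.3000], E[r] = 2.9000, γ^t·E[r] = 2.900000, running G = 2.900000
t=1: π = [0.2300, 0.4200, 0.3500], E[r] = 0.7300, γ^t·E[r] = 0.584000, running G = 3.484000
t=2: π = [0.2350, 0.3930, 0.3720], E[r] = 0.7820, γ^t·E[r] = 0.500480, running G = 3.984480
t=3: π = [0.2372, 0.3979, 0.3649], E[r] = 0.7881, γ^t·E[r] = 0.403507, running G = 4.387987
t=4: π = [0.2365, 0.3967, 0.3668], E[r] = 0.7858, γ^t·E[r] = 0.321843, running G = 4.709830
t=5: π = [0.2367, 0.3970, 0.3663], E[r] = 0.7864, γ^t·E[r] = 0.257686, running G = 4.967516

G = 4.9675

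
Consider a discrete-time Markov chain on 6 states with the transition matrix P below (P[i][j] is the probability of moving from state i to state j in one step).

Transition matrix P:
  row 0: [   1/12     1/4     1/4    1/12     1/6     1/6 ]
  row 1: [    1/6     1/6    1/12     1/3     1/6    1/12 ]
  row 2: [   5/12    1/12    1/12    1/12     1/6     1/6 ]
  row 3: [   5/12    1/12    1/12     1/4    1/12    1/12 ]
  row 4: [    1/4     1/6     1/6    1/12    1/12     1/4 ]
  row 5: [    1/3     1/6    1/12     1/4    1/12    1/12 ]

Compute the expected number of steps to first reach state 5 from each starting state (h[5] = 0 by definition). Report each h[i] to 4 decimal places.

First-step conditioning: h[5] = 0; for i ≠ 5, h[i] = 1 + Σ_k P[i][k]·h[k].
  h[0] = 1 + 1/12·h[0] + 1/4·h[1] + 1/4·h[2] + 1/12·h[3] + 1/6·h[4]
  h[1] = 1 + 1/6·h[0] + 1/6·h[1] + 1/12·h[2] + 1/3·h[3] + 1/6·h[4]
  h[2] = 1 + 5/12·h[0] + 1/12·h[1] + 1/12·h[2] + 1/12·h[3] + 1/6·h[4]
  h[3] = 1 + 5/12·h[0] + 1/12·h[1] + 1/12·h[2] + 1/4·h[3] + 1/12·h[4]
  h[4] = 1 + 1/4·h[0] + 1/6·h[1] + 1/6·h[2] + 1/12·h[3] + 1/12·h[4]
Solving the 5×5 linear system over states ≠ 5 gives exactly h = [9015/1366, 4959/683, 4443/683, 9837/1366, 4131/683, 0] (h[5] = 0 is the target).

h = [6.5996, 7.2606, 6.5051, 7.2013, 6.0483, 0.0000]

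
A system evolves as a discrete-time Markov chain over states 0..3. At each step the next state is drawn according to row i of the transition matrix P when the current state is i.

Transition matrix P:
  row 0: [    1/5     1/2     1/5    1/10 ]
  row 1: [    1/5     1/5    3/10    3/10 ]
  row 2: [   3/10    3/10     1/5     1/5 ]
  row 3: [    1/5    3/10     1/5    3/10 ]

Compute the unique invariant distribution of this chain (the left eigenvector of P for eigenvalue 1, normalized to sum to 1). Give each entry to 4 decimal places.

Balance equations π_j = Σ_i π_i·P[i][j]:
  π_0 = 1/5·π_0 + 1/5·π_1 + 3/10·π_2 + 1/5·π_3
  π_1 = 1/2·π_0 + 1/5·π_1 + 3/10·π_2 + 3/10·π_3
  π_2 = 1/5·π_0 + 3/10·π_1 + 1/5·π_2 + 1/5·π_3
  normalize: π_0 + π_1 + π_2 + π_3 = 1
Solving the linear system gives exactly π = [245/1098, 172/549, 127/549, 85/366].

π = [0.2231, 0.3133, 0.2313, 0.2322]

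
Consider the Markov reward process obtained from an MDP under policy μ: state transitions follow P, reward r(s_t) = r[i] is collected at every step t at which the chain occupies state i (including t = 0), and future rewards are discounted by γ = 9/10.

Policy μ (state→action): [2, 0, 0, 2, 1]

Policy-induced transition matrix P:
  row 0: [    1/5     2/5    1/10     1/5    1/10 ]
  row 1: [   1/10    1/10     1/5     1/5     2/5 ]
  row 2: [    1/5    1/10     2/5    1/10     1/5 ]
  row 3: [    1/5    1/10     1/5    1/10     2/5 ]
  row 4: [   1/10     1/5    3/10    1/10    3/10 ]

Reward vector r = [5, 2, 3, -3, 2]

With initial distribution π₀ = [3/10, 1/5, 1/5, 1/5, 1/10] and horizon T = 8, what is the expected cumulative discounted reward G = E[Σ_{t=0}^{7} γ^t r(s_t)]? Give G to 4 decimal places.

t=0: π = [0.3000, 0.2000, 0.2000, 0.2000, 0.1000], E[r] = 2.1000, γ^t·E[r] = 2.100000, running G = 2.100000
t=1: π = [0.1700, 0.2000, 0.2200, 0.1500, 0.2600], E[r] = 1.9800, γ^t·E[r] = 1.782000, running G = 3.882000
t=2: π = [0.1540, 0.1770, 0.2530, 0.1370, 0.2790], E[r] = 2.0300, γ^t·E[r] = 1.644300, running G = 5.526300
t=3: π = [0.1544, 0.1741, 0.2631, 0.1331, 0.2753], E[r] = 2.0608, γ^t·E[r] = 1.502323, running G = 7.028623
t=4: π = [0.1551, 0.1739, 0.2647, 0.1329, 0.2735], E[r] = 2.0656, γ^t·E[r] = 1.355266, running G = 8.383890
t=5: π = [0.1553, 0.1739, 0.2648, 0.1329, 0.2732], E[r] = 2.0661, γ^t·E[r] = 1.220023, running G = 9.603913
t=6: π = [0.1553, 0.1739, 0.2648, 0.1329, 0.2731], E[r] = 2.0661, γ^t·E[r] = 1.097992, running G = 10.701905
t=7: π = [0.1553, 0.1739, 0.2647, 0.1329, 0.2731], E[r] = 2.0660, γ^t·E[r] = 0.988174, running G = 11.690079

G = 11.6901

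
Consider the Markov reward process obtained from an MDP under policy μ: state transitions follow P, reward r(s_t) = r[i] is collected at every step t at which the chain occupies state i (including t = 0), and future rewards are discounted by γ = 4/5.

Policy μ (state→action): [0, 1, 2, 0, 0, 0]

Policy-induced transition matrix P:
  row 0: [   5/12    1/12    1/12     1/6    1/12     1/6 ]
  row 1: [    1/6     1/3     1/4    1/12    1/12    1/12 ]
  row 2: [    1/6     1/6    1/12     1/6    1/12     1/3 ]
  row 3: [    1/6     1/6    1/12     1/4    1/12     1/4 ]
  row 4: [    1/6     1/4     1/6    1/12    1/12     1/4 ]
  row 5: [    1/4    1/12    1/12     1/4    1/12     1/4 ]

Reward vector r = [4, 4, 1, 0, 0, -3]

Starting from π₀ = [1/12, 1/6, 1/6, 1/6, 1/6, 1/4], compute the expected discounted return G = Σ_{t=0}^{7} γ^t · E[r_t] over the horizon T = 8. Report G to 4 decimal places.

t=0: π = [0.0833, 0.1667, 0.1667, 0.1667, 0.1667, 0.2500], E[r] = 0.4167, γ^t·E[r] = 0.416667, running G = 0.416667
t=1: π = [0.2083, 0.1806, 0.1250, 0.1736, 0.0833, 0.2292], E[r] = 0.9931, γ^t·E[r] = 0.794444, running G = 1.211111
t=2: π = [0.2378, 0.1672, 0.1204, 0.1782, 0.0833, 0.2130], E[r] = 1.1019, γ^t·E[r] = 0.705185, running G = 1.916296
t=3: π = [0.2439, 0.1639, 0.1182, 0.1784, 0.0833, 0.2123], E[r] = 1.1123, γ^t·E[r] = 0.569506, running G = 2.485802
t=4: π = [0.2453, 0.1629, 0.1176, 0.1786, 0.0833, 0.2122], E[r] = 1.1140, γ^t·E[r] = 0.456278, running G = 2.942081
t=5: π = [0.2457, 0.1626, 0.1174, 0.1787, 0.0833, 0.2122], E[r] = 1.1141, γ^t·E[r] = 0.365066, running G = 3.307147
t=6: π = [0.2458, 0.1626, 0.1174, 0.1787, 0.0833, 0.2122], E[r] = 1.1141, γ^t·E[r] = 0.292051, running G = 3.599198
t=7: π = [0.2458, 0.1625, 0.1174, 0.1788, 0.0833, 0.2122], E[r] = 1.1141, γ^t·E[r] = 0.233639, running G = 3.832838

G = 3.8328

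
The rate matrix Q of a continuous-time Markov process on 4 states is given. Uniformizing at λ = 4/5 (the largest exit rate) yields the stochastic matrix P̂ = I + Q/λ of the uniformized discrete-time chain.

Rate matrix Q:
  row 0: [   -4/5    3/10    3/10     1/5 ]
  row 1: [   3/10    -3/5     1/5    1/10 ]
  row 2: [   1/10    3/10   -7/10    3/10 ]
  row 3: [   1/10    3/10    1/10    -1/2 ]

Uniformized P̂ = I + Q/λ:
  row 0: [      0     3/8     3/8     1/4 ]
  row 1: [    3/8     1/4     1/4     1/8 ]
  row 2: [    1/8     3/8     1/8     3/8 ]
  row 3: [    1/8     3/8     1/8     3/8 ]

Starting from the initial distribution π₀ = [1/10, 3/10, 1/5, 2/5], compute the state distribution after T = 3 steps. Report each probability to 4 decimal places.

π = [0.1850, 0.3334, 0.2131, 0.2686]

t=0: π = [0.1000, 0.3000, 0.2000, 0.4000]
t=1: π = [0.1875, 0.3375, 0.1875, 0.2875]
t=2: π = [0.1859, 0.3328, 0.2141, 0.2672]
t=3: π = [0.1850, 0.3334, 0.2131, 0.2686]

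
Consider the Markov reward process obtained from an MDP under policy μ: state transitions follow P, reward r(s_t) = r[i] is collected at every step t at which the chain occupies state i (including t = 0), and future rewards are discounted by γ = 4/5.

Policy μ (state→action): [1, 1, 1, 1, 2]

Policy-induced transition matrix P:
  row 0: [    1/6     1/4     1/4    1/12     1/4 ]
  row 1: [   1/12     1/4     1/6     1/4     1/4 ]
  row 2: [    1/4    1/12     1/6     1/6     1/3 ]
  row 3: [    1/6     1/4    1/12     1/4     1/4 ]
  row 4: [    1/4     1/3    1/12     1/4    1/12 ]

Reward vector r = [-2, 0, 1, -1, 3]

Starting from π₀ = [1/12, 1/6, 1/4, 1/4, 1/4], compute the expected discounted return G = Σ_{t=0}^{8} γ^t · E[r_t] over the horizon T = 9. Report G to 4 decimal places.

t=0: π = [0.0833, 0.1667, 0.2500, 0.2500, 0.2500], E[r] = 0.5833, γ^t·E[r] = 0.583333, running G = 0.583333
t=1: π = [0.1944, 0.2292, 0.1319, 0.2153, 0.2292], E[r] = 0.2153, γ^t·E[r] = 0.172222, running G = 0.755556
t=2: π = [0.1777, 0.2471, 0.1458, 0.2066, 0.2228], E[r] = 0.2523, γ^t·E[r] = 0.161481, running G = 0.917037
t=3: π = [0.1768, 0.2443, 0.1457, 0.2082, 0.2250], E[r] = 0.2589, γ^t·E[r] = 0.132568, running G = 1.049605
t=4: π = [0.1772, 0.2445, 0.1453, 0.2084, 0.2246], E[r] = 0.2564, γ^t·E[r] = 0.105024, running G = 1.154629
t=5: π = [0.1771, 0.2445, 0.1453, 0.2084, 0.2247], E[r] = 0.2568, γ^t·E[r] = 0.084132, running G = 1.238761
t=6: π = [0.1771, 0.2445, 0.1453, 0.2084, 0.2247], E[r] = 0.2567, γ^t·E[r] = 0.067299, running G = 1.306060
t=7: π = [0.1771, 0.2445, 0.1453, 0.2084, 0.2247], E[r] = 0.2567, γ^t·E[r] = 0.053839, running G = 1.359899
t=8: π = [0.1771, 0.2445, 0.1453, 0.2084, 0.2247], E[r] = 0.2567, γ^t·E[r] = 0.043071, running G = 1.402970

G = 1.4030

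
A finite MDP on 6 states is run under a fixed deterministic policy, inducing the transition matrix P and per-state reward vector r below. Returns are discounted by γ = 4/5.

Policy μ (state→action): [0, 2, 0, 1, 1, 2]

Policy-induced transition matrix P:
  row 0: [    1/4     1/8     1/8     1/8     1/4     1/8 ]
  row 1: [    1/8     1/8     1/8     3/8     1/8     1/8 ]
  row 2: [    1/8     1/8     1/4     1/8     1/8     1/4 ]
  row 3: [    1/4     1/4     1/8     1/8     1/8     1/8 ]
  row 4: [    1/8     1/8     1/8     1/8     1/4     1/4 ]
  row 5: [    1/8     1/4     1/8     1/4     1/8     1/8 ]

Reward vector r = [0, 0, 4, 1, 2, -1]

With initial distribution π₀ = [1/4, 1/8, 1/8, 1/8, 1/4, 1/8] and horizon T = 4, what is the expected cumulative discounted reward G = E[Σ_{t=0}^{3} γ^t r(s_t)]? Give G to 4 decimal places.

G = 2.8209

t=0: π = [0.2500, 0.1250, 0.1250, 0.1250, 0.2500, 0.1250], E[r] = 1.0000, γ^t·E[r] = 1.000000, running G = 1.000000
t=1: π = [0.1719, 0.1563, 0.1406, 0.1719, 0.1875, 0.1719], E[r] = 0.9375, γ^t·E[r] = 0.750000, running G = 1.750000
t=2: π = [0.1680, 0.1680, 0.1426, 0.1855, 0.1699, 0.1660], E[r] = 0.9297, γ^t·E[r] = 0.595000, running G = 2.345000
t=3: π = [0.1692, 0.1689, 0.1428, 0.1877, 0.1672, 0.1641], E[r] = 0.9294, γ^t·E[r] = 0.475875, running G = 2.820875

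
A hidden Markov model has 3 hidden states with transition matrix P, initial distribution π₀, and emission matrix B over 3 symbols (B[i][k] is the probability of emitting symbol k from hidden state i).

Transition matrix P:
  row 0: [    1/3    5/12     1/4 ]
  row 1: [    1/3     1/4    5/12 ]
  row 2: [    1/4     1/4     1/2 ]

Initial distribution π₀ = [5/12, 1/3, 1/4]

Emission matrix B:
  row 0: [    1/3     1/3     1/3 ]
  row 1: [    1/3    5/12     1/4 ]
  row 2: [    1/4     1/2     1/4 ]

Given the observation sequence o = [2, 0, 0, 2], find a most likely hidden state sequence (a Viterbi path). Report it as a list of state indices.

t=0: δ = [1.389e-01, 8.333e-02, 6.250e-02]  (obs o_0=2)
t=1: δ = [1.543e-02, 1.929e-02, 8.681e-03]  ψ = [0, 0, 0]  (obs o_1=0)
t=2: δ = [2.143e-03, 2.143e-03, 2.009e-03]  ψ = [1, 0, 1]  (obs o_2=0)
t=3: δ = [2.381e-04, 2.233e-04, 2.512e-04]  ψ = [0, 0, 2]  (obs o_3=2)
backtrack: best end state = 2; path = [0, 1, 2, 2]

path = [0, 1, 2, 2]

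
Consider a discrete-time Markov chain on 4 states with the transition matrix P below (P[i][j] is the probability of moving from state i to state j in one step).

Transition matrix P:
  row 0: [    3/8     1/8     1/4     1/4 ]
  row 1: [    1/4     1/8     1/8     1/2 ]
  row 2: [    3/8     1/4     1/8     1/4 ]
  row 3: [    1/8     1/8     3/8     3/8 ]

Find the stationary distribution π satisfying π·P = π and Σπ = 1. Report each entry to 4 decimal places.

Balance equations π_j = Σ_i π_i·P[i][j]:
  π_0 = 3/8·π_0 + 1/4·π_1 + 3/8·π_2 + 1/8·π_3
  π_1 = 1/8·π_0 + 1/8·π_1 + 1/4·π_2 + 1/8·π_3
  π_2 = 1/4·π_0 + 1/8·π_1 + 1/8·π_2 + 3/8·π_3
  normalize: π_0 + π_1 + π_2 + π_3 = 1
Solving the linear system gives exactly π = [139/509, 79/509, 123/509, 168/509].

π = [0.2731, 0.1552, 0.2417, 0.3301]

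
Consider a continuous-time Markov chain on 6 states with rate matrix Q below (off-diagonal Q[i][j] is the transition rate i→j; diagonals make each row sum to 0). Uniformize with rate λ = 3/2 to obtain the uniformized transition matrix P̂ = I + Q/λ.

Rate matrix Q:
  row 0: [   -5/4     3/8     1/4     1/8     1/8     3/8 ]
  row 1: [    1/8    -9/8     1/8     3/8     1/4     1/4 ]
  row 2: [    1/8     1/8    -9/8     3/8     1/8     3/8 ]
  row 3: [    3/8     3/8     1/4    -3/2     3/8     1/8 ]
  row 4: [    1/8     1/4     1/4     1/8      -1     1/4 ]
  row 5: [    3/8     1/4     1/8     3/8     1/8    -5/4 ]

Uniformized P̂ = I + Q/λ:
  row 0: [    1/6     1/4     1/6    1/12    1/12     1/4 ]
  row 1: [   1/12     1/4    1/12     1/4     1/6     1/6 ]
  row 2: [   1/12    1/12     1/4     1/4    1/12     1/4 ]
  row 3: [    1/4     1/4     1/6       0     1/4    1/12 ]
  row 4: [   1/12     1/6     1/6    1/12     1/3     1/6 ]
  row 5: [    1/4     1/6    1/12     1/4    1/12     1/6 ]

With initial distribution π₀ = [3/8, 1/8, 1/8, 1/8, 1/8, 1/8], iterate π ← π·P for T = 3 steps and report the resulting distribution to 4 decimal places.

π = [0.1539, 0.1973, 0.1474, 0.1566, 0.1672, 0.1777]

t=0: π = [0.3750, 0.1250, 0.1250, 0.1250, 0.1250, 0.1250]
t=1: π = [0.1563, 0.2083, 0.1563, 0.1354, 0.1458, 0.1979]
t=2: π = [0.1519, 0.1953, 0.1458, 0.1658, 0.1597, 0.1814]
t=3: π = [0.1539, 0.1973, 0.1474, 0.1566, 0.1672, 0.1777]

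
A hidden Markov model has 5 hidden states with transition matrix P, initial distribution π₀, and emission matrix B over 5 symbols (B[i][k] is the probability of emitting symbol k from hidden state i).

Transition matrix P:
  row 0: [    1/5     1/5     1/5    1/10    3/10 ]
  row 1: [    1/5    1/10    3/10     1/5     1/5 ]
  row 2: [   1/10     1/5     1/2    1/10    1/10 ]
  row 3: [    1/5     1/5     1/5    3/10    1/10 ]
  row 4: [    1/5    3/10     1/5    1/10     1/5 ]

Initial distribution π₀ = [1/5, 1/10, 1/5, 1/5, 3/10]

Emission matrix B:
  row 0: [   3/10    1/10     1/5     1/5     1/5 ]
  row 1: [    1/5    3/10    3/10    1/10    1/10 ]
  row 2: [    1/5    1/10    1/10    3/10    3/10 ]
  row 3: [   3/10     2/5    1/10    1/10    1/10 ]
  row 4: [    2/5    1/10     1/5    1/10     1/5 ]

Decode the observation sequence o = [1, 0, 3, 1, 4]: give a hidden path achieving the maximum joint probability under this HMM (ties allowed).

path = [3, 2, 2, 2, 2]

t=0: δ = [2.000e-02, 3.000e-02, 2.000e-02, 8.000e-02, 3.000e-02]  (obs o_0=1)
t=1: δ = [4.800e-03, 3.200e-03, 3.200e-03, 7.200e-03, 3.200e-03]  ψ = [3, 3, 3, 3, 3]  (obs o_1=0)
t=2: δ = [2.880e-04, 1.440e-04, 4.800e-04, 2.160e-04, 1.440e-04]  ψ = [3, 3, 2, 3, 0]  (obs o_2=3)
t=3: δ = [5.760e-06, 2.880e-05, 2.400e-05, 2.592e-05, 8.640e-06]  ψ = [0, 2, 2, 3, 0]  (obs o_3=1)
t=4: δ = [1.152e-06, 5.184e-07, 3.600e-06, 7.776e-07, 1.152e-06]  ψ = [1, 3, 2, 3, 1]  (obs o_4=4)
backtrack: best end state = 2; path = [3, 2, 2, 2, 2]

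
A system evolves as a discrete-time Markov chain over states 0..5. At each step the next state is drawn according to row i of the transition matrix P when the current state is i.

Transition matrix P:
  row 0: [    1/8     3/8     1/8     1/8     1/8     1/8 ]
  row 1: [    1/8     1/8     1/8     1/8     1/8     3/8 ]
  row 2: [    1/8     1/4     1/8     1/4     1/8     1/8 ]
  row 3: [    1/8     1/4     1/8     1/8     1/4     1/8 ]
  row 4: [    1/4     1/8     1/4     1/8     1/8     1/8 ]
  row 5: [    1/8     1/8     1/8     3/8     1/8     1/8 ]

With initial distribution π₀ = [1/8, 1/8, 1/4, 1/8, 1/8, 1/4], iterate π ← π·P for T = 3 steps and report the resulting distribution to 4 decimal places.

t=0: π = [0.1250, 0.1250, 0.2500, 0.1250, 0.1250, 0.2500]
t=1: π = [0.1406, 0.2031, 0.1406, 0.2188, 0.1406, 0.1563]
t=2: π = [0.1426, 0.2051, 0.1426, 0.1816, 0.1523, 0.1758]
t=3: π = [0.1440, 0.2012, 0.1440, 0.1868, 0.1477, 0.1763]

π = [0.1440, 0.2012, 0.1440, 0.1868, 0.1477, 0.1763]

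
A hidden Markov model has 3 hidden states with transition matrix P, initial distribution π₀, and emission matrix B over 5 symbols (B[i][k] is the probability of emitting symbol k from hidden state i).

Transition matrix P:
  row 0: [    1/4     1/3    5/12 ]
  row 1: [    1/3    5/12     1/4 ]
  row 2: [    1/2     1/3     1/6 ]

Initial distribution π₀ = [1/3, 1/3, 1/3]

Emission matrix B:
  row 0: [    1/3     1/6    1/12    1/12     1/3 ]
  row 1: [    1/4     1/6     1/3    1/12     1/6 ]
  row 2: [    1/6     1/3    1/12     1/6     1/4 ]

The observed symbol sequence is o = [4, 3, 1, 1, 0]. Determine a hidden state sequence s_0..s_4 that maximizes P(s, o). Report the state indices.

t=0: δ = [1.111e-01, 5.556e-02, 8.333e-02]  (obs o_0=4)
t=1: δ = [3.472e-03, 3.086e-03, 7.716e-03]  ψ = [2, 0, 0]  (obs o_1=3)
t=2: δ = [6.430e-04, 4.287e-04, 4.823e-04]  ψ = [2, 2, 0]  (obs o_2=1)
t=3: δ = [4.019e-05, 3.572e-05, 8.931e-05]  ψ = [2, 0, 0]  (obs o_3=1)
t=4: δ = [1.488e-05, 7.442e-06, 2.791e-06]  ψ = [2, 2, 0]  (obs o_4=0)
backtrack: best end state = 0; path = [0, 2, 0, 2, 0]

path = [0, 2, 0, 2, 0]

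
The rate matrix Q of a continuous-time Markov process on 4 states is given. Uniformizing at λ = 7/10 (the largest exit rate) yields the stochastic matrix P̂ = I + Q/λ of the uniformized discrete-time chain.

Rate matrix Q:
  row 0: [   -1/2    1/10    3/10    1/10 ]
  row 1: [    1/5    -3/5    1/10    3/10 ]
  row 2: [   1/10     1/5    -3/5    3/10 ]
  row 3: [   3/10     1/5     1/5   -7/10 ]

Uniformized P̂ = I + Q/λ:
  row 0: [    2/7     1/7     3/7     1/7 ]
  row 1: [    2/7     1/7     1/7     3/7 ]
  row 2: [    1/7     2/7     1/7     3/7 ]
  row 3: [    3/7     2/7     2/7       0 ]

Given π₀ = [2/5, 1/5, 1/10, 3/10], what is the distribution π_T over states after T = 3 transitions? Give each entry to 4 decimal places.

π = [0.2857, 0.2169, 0.2569, 0.2405]

t=0: π = [0.4000, 0.2000, 0.1000, 0.3000]
t=1: π = [0.3143, 0.2000, 0.3000, 0.1857]
t=2: π = [0.2694, 0.2122, 0.2592, 0.2592]
t=3: π = [0.2857, 0.2169, 0.2569, 0.2405]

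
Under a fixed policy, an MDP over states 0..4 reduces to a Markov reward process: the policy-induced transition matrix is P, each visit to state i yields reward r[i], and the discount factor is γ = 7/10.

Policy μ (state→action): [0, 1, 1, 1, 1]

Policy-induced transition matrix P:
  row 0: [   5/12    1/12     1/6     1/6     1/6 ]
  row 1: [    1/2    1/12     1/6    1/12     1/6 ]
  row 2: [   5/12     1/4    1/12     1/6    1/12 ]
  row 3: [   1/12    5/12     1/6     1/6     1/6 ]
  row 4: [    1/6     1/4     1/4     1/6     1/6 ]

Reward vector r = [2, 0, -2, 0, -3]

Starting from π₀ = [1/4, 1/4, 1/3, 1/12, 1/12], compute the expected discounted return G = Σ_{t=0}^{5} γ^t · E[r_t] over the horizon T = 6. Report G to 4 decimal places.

t=0: π = [0.2500, 0.2500, 0.3333, 0.0833, 0.0833], E[r] = -0.4167, γ^t·E[r] = -0.416667, running G = -0.416667
t=1: π = [0.3889, 0.1806, 0.1458, 0.1458, 0.1389], E[r] = 0.0694, γ^t·E[r] = 0.048611, running G = -0.368056
t=2: π = [0.3484, 0.1794, 0.1661, 0.1516, 0.1545], E[r] = -0.0990, γ^t·E[r] = -0.048490, running G = -0.416545
t=3: π = [0.3424, 0.1873, 0.1657, 0.1517, 0.1528], E[r] = -0.1050, γ^t·E[r] = -0.036010, running G = -0.452556
t=4: π = [0.3435, 0.1870, 0.1656, 0.1511, 0.1529], E[r] = -0.1028, γ^t·E[r] = -0.024675, running G = -0.477230
t=5: π = [0.3437, 0.1868, 0.1656, 0.1511, 0.1529], E[r] = -0.1024, γ^t·E[r] = -0.017218, running G = -0.494449

G = -0.4944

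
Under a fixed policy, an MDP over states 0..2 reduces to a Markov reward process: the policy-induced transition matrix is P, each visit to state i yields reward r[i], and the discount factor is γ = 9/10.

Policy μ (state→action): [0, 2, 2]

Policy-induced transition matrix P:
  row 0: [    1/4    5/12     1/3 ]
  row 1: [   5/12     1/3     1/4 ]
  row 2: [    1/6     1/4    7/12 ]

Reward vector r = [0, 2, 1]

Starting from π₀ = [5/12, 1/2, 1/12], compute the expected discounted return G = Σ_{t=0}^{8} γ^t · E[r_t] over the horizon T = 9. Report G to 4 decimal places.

G = 6.4585

t=0: π = [0.4167, 0.5000, 0.0833], E[r] = 1.0833, γ^t·E[r] = 1.083333, running G = 1.083333
t=1: π = [0.3264, 0.3611, 0.3125], E[r] = 1.0347, γ^t·E[r] = 0.931250, running G = 2.014583
t=2: π = [0.2841, 0.3345, 0.3814], E[r] = 1.0503, γ^t·E[r] = 0.850781, running G = 2.865365
t=3: π = [0.2740, 0.3252, 0.4008], E[r] = 1.0513, γ^t·E[r] = 0.766371, running G = 3.631736
t=4: π = [0.2708, 0.3228, 0.4064], E[r] = 1.0520, γ^t·E[r] = 0.690190, running G = 4.321926
t=5: π = [0.2699, 0.3220, 0.4080], E[r] = 1.0521, γ^t·E[r] = 0.621258, running G = 4.943184
t=6: π = [0.2697, 0.3218, 0.4085], E[r] = 1.0522, γ^t·E[r] = 0.559158, running G = 5.502343
t=7: π = [0.2696, 0.3218, 0.4086], E[r] = 1.0522, γ^t·E[r] = 0.503249, running G = 6.005591
t=8: π = [0.2696, 0.3217, 0.4087], E[r] = 1.0522, γ^t·E[r] = 0.452926, running G = 6.458517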